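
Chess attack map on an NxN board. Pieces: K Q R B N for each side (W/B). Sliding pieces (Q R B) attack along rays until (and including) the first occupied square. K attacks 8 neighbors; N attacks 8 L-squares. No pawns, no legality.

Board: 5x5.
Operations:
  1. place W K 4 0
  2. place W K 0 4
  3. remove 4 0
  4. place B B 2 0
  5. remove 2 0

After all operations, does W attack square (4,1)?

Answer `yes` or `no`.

Op 1: place WK@(4,0)
Op 2: place WK@(0,4)
Op 3: remove (4,0)
Op 4: place BB@(2,0)
Op 5: remove (2,0)
Per-piece attacks for W:
  WK@(0,4): attacks (0,3) (1,4) (1,3)
W attacks (4,1): no

Answer: no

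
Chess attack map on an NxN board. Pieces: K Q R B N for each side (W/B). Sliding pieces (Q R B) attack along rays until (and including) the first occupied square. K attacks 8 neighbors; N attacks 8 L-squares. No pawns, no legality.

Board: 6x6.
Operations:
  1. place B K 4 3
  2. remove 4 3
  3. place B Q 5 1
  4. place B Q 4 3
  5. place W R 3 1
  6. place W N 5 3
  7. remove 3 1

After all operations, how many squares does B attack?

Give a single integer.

Answer: 23

Derivation:
Op 1: place BK@(4,3)
Op 2: remove (4,3)
Op 3: place BQ@(5,1)
Op 4: place BQ@(4,3)
Op 5: place WR@(3,1)
Op 6: place WN@(5,3)
Op 7: remove (3,1)
Per-piece attacks for B:
  BQ@(4,3): attacks (4,4) (4,5) (4,2) (4,1) (4,0) (5,3) (3,3) (2,3) (1,3) (0,3) (5,4) (5,2) (3,4) (2,5) (3,2) (2,1) (1,0) [ray(1,0) blocked at (5,3)]
  BQ@(5,1): attacks (5,2) (5,3) (5,0) (4,1) (3,1) (2,1) (1,1) (0,1) (4,2) (3,3) (2,4) (1,5) (4,0) [ray(0,1) blocked at (5,3)]
Union (23 distinct): (0,1) (0,3) (1,0) (1,1) (1,3) (1,5) (2,1) (2,3) (2,4) (2,5) (3,1) (3,2) (3,3) (3,4) (4,0) (4,1) (4,2) (4,4) (4,5) (5,0) (5,2) (5,3) (5,4)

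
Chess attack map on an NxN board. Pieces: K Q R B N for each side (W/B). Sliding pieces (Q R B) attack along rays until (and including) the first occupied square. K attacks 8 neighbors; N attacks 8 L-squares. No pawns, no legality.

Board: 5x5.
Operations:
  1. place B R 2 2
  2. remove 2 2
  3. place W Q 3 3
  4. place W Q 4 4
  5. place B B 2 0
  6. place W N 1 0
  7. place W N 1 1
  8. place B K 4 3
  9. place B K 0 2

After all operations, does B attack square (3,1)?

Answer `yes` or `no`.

Op 1: place BR@(2,2)
Op 2: remove (2,2)
Op 3: place WQ@(3,3)
Op 4: place WQ@(4,4)
Op 5: place BB@(2,0)
Op 6: place WN@(1,0)
Op 7: place WN@(1,1)
Op 8: place BK@(4,3)
Op 9: place BK@(0,2)
Per-piece attacks for B:
  BK@(0,2): attacks (0,3) (0,1) (1,2) (1,3) (1,1)
  BB@(2,0): attacks (3,1) (4,2) (1,1) [ray(-1,1) blocked at (1,1)]
  BK@(4,3): attacks (4,4) (4,2) (3,3) (3,4) (3,2)
B attacks (3,1): yes

Answer: yes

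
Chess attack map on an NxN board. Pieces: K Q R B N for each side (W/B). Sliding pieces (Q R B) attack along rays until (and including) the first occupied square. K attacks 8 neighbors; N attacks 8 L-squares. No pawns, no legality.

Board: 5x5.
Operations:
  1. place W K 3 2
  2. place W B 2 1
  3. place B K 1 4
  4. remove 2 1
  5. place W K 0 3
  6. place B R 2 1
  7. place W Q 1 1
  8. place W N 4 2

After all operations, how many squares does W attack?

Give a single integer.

Op 1: place WK@(3,2)
Op 2: place WB@(2,1)
Op 3: place BK@(1,4)
Op 4: remove (2,1)
Op 5: place WK@(0,3)
Op 6: place BR@(2,1)
Op 7: place WQ@(1,1)
Op 8: place WN@(4,2)
Per-piece attacks for W:
  WK@(0,3): attacks (0,4) (0,2) (1,3) (1,4) (1,2)
  WQ@(1,1): attacks (1,2) (1,3) (1,4) (1,0) (2,1) (0,1) (2,2) (3,3) (4,4) (2,0) (0,2) (0,0) [ray(0,1) blocked at (1,4); ray(1,0) blocked at (2,1)]
  WK@(3,2): attacks (3,3) (3,1) (4,2) (2,2) (4,3) (4,1) (2,3) (2,1)
  WN@(4,2): attacks (3,4) (2,3) (3,0) (2,1)
Union (20 distinct): (0,0) (0,1) (0,2) (0,4) (1,0) (1,2) (1,3) (1,4) (2,0) (2,1) (2,2) (2,3) (3,0) (3,1) (3,3) (3,4) (4,1) (4,2) (4,3) (4,4)

Answer: 20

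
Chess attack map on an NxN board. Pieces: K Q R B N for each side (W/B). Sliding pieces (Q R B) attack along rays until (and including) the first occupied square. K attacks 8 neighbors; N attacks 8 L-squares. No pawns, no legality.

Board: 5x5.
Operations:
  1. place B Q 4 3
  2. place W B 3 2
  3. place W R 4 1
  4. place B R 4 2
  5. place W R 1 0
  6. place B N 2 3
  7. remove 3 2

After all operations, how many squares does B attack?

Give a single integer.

Answer: 16

Derivation:
Op 1: place BQ@(4,3)
Op 2: place WB@(3,2)
Op 3: place WR@(4,1)
Op 4: place BR@(4,2)
Op 5: place WR@(1,0)
Op 6: place BN@(2,3)
Op 7: remove (3,2)
Per-piece attacks for B:
  BN@(2,3): attacks (4,4) (0,4) (3,1) (4,2) (1,1) (0,2)
  BR@(4,2): attacks (4,3) (4,1) (3,2) (2,2) (1,2) (0,2) [ray(0,1) blocked at (4,3); ray(0,-1) blocked at (4,1)]
  BQ@(4,3): attacks (4,4) (4,2) (3,3) (2,3) (3,4) (3,2) (2,1) (1,0) [ray(0,-1) blocked at (4,2); ray(-1,0) blocked at (2,3); ray(-1,-1) blocked at (1,0)]
Union (16 distinct): (0,2) (0,4) (1,0) (1,1) (1,2) (2,1) (2,2) (2,3) (3,1) (3,2) (3,3) (3,4) (4,1) (4,2) (4,3) (4,4)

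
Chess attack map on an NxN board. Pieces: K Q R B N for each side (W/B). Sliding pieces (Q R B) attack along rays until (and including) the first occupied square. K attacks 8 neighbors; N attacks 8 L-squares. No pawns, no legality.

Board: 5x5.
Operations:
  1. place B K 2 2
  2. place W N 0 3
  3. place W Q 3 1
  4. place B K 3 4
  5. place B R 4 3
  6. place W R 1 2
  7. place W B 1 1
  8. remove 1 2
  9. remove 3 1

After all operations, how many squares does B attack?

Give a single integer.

Answer: 15

Derivation:
Op 1: place BK@(2,2)
Op 2: place WN@(0,3)
Op 3: place WQ@(3,1)
Op 4: place BK@(3,4)
Op 5: place BR@(4,3)
Op 6: place WR@(1,2)
Op 7: place WB@(1,1)
Op 8: remove (1,2)
Op 9: remove (3,1)
Per-piece attacks for B:
  BK@(2,2): attacks (2,3) (2,1) (3,2) (1,2) (3,3) (3,1) (1,3) (1,1)
  BK@(3,4): attacks (3,3) (4,4) (2,4) (4,3) (2,3)
  BR@(4,3): attacks (4,4) (4,2) (4,1) (4,0) (3,3) (2,3) (1,3) (0,3) [ray(-1,0) blocked at (0,3)]
Union (15 distinct): (0,3) (1,1) (1,2) (1,3) (2,1) (2,3) (2,4) (3,1) (3,2) (3,3) (4,0) (4,1) (4,2) (4,3) (4,4)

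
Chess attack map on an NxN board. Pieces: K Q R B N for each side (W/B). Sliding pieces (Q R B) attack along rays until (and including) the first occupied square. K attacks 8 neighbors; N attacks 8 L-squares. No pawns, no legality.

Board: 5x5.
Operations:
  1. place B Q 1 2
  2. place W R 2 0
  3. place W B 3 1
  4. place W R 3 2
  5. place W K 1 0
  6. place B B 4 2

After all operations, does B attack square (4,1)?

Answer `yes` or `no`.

Answer: no

Derivation:
Op 1: place BQ@(1,2)
Op 2: place WR@(2,0)
Op 3: place WB@(3,1)
Op 4: place WR@(3,2)
Op 5: place WK@(1,0)
Op 6: place BB@(4,2)
Per-piece attacks for B:
  BQ@(1,2): attacks (1,3) (1,4) (1,1) (1,0) (2,2) (3,2) (0,2) (2,3) (3,4) (2,1) (3,0) (0,3) (0,1) [ray(0,-1) blocked at (1,0); ray(1,0) blocked at (3,2)]
  BB@(4,2): attacks (3,3) (2,4) (3,1) [ray(-1,-1) blocked at (3,1)]
B attacks (4,1): no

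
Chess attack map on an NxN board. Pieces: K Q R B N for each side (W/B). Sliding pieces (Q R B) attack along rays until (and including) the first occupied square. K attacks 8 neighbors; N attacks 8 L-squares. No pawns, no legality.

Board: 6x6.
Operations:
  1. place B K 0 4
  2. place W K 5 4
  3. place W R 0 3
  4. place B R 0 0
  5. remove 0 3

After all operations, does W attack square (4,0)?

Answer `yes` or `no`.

Answer: no

Derivation:
Op 1: place BK@(0,4)
Op 2: place WK@(5,4)
Op 3: place WR@(0,3)
Op 4: place BR@(0,0)
Op 5: remove (0,3)
Per-piece attacks for W:
  WK@(5,4): attacks (5,5) (5,3) (4,4) (4,5) (4,3)
W attacks (4,0): no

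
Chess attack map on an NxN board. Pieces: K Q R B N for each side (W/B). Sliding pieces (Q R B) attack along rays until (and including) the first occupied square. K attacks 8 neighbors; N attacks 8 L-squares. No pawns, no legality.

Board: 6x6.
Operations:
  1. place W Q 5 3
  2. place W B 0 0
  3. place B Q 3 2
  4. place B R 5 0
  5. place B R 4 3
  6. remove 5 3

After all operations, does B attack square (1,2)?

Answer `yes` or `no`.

Op 1: place WQ@(5,3)
Op 2: place WB@(0,0)
Op 3: place BQ@(3,2)
Op 4: place BR@(5,0)
Op 5: place BR@(4,3)
Op 6: remove (5,3)
Per-piece attacks for B:
  BQ@(3,2): attacks (3,3) (3,4) (3,5) (3,1) (3,0) (4,2) (5,2) (2,2) (1,2) (0,2) (4,3) (4,1) (5,0) (2,3) (1,4) (0,5) (2,1) (1,0) [ray(1,1) blocked at (4,3); ray(1,-1) blocked at (5,0)]
  BR@(4,3): attacks (4,4) (4,5) (4,2) (4,1) (4,0) (5,3) (3,3) (2,3) (1,3) (0,3)
  BR@(5,0): attacks (5,1) (5,2) (5,3) (5,4) (5,5) (4,0) (3,0) (2,0) (1,0) (0,0) [ray(-1,0) blocked at (0,0)]
B attacks (1,2): yes

Answer: yes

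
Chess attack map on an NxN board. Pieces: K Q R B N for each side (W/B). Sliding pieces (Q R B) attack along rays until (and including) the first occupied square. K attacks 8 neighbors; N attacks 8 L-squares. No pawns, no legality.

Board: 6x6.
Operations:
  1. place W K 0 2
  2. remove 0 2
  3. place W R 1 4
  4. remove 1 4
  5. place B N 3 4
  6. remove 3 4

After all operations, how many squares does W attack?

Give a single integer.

Answer: 0

Derivation:
Op 1: place WK@(0,2)
Op 2: remove (0,2)
Op 3: place WR@(1,4)
Op 4: remove (1,4)
Op 5: place BN@(3,4)
Op 6: remove (3,4)
Per-piece attacks for W:
Union (0 distinct): (none)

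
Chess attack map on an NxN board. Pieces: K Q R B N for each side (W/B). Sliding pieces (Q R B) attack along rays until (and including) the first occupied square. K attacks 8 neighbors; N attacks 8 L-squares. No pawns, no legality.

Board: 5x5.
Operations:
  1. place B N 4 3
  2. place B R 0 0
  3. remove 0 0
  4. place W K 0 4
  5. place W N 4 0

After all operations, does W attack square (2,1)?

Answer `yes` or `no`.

Op 1: place BN@(4,3)
Op 2: place BR@(0,0)
Op 3: remove (0,0)
Op 4: place WK@(0,4)
Op 5: place WN@(4,0)
Per-piece attacks for W:
  WK@(0,4): attacks (0,3) (1,4) (1,3)
  WN@(4,0): attacks (3,2) (2,1)
W attacks (2,1): yes

Answer: yes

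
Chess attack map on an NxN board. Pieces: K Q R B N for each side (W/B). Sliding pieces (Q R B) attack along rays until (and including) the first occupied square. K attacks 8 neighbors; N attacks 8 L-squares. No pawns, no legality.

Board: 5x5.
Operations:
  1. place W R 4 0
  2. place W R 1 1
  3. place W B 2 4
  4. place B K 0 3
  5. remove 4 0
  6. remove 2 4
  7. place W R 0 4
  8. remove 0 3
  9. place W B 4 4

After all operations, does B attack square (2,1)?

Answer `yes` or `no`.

Answer: no

Derivation:
Op 1: place WR@(4,0)
Op 2: place WR@(1,1)
Op 3: place WB@(2,4)
Op 4: place BK@(0,3)
Op 5: remove (4,0)
Op 6: remove (2,4)
Op 7: place WR@(0,4)
Op 8: remove (0,3)
Op 9: place WB@(4,4)
Per-piece attacks for B:
B attacks (2,1): no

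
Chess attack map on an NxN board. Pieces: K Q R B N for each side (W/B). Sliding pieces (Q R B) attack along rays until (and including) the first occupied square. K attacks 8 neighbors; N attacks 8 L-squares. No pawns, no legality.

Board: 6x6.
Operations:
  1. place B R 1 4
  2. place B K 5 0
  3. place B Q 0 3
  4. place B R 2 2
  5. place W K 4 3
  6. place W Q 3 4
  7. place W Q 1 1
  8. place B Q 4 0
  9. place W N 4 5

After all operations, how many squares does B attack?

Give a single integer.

Answer: 29

Derivation:
Op 1: place BR@(1,4)
Op 2: place BK@(5,0)
Op 3: place BQ@(0,3)
Op 4: place BR@(2,2)
Op 5: place WK@(4,3)
Op 6: place WQ@(3,4)
Op 7: place WQ@(1,1)
Op 8: place BQ@(4,0)
Op 9: place WN@(4,5)
Per-piece attacks for B:
  BQ@(0,3): attacks (0,4) (0,5) (0,2) (0,1) (0,0) (1,3) (2,3) (3,3) (4,3) (1,4) (1,2) (2,1) (3,0) [ray(1,0) blocked at (4,3); ray(1,1) blocked at (1,4)]
  BR@(1,4): attacks (1,5) (1,3) (1,2) (1,1) (2,4) (3,4) (0,4) [ray(0,-1) blocked at (1,1); ray(1,0) blocked at (3,4)]
  BR@(2,2): attacks (2,3) (2,4) (2,5) (2,1) (2,0) (3,2) (4,2) (5,2) (1,2) (0,2)
  BQ@(4,0): attacks (4,1) (4,2) (4,3) (5,0) (3,0) (2,0) (1,0) (0,0) (5,1) (3,1) (2,2) [ray(0,1) blocked at (4,3); ray(1,0) blocked at (5,0); ray(-1,1) blocked at (2,2)]
  BK@(5,0): attacks (5,1) (4,0) (4,1)
Union (29 distinct): (0,0) (0,1) (0,2) (0,4) (0,5) (1,0) (1,1) (1,2) (1,3) (1,4) (1,5) (2,0) (2,1) (2,2) (2,3) (2,4) (2,5) (3,0) (3,1) (3,2) (3,3) (3,4) (4,0) (4,1) (4,2) (4,3) (5,0) (5,1) (5,2)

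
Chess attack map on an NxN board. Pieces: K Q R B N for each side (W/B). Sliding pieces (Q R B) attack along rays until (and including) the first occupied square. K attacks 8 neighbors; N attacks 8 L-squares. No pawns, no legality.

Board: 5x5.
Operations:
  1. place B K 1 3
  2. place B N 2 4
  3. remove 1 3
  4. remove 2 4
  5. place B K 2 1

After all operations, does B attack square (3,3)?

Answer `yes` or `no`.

Answer: no

Derivation:
Op 1: place BK@(1,3)
Op 2: place BN@(2,4)
Op 3: remove (1,3)
Op 4: remove (2,4)
Op 5: place BK@(2,1)
Per-piece attacks for B:
  BK@(2,1): attacks (2,2) (2,0) (3,1) (1,1) (3,2) (3,0) (1,2) (1,0)
B attacks (3,3): no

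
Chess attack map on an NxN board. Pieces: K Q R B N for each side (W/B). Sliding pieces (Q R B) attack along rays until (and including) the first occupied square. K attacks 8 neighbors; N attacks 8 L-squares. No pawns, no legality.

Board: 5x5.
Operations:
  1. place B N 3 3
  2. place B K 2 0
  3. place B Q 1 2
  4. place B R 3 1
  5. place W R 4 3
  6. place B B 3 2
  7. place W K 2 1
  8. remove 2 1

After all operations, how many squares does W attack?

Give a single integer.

Answer: 5

Derivation:
Op 1: place BN@(3,3)
Op 2: place BK@(2,0)
Op 3: place BQ@(1,2)
Op 4: place BR@(3,1)
Op 5: place WR@(4,3)
Op 6: place BB@(3,2)
Op 7: place WK@(2,1)
Op 8: remove (2,1)
Per-piece attacks for W:
  WR@(4,3): attacks (4,4) (4,2) (4,1) (4,0) (3,3) [ray(-1,0) blocked at (3,3)]
Union (5 distinct): (3,3) (4,0) (4,1) (4,2) (4,4)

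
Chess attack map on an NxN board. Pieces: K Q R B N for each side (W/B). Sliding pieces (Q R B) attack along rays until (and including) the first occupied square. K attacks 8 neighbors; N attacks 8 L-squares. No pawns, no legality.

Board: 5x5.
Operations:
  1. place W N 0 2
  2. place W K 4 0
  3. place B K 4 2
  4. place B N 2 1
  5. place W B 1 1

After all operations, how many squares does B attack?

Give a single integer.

Op 1: place WN@(0,2)
Op 2: place WK@(4,0)
Op 3: place BK@(4,2)
Op 4: place BN@(2,1)
Op 5: place WB@(1,1)
Per-piece attacks for B:
  BN@(2,1): attacks (3,3) (4,2) (1,3) (0,2) (4,0) (0,0)
  BK@(4,2): attacks (4,3) (4,1) (3,2) (3,3) (3,1)
Union (10 distinct): (0,0) (0,2) (1,3) (3,1) (3,2) (3,3) (4,0) (4,1) (4,2) (4,3)

Answer: 10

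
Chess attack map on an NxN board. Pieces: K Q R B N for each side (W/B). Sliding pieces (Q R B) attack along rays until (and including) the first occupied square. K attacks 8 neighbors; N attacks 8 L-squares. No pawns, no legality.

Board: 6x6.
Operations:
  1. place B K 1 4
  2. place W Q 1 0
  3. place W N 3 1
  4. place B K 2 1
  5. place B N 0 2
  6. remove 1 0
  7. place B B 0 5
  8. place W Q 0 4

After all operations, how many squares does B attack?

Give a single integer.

Op 1: place BK@(1,4)
Op 2: place WQ@(1,0)
Op 3: place WN@(3,1)
Op 4: place BK@(2,1)
Op 5: place BN@(0,2)
Op 6: remove (1,0)
Op 7: place BB@(0,5)
Op 8: place WQ@(0,4)
Per-piece attacks for B:
  BN@(0,2): attacks (1,4) (2,3) (1,0) (2,1)
  BB@(0,5): attacks (1,4) [ray(1,-1) blocked at (1,4)]
  BK@(1,4): attacks (1,5) (1,3) (2,4) (0,4) (2,5) (2,3) (0,5) (0,3)
  BK@(2,1): attacks (2,2) (2,0) (3,1) (1,1) (3,2) (3,0) (1,2) (1,0)
Union (18 distinct): (0,3) (0,4) (0,5) (1,0) (1,1) (1,2) (1,3) (1,4) (1,5) (2,0) (2,1) (2,2) (2,3) (2,4) (2,5) (3,0) (3,1) (3,2)

Answer: 18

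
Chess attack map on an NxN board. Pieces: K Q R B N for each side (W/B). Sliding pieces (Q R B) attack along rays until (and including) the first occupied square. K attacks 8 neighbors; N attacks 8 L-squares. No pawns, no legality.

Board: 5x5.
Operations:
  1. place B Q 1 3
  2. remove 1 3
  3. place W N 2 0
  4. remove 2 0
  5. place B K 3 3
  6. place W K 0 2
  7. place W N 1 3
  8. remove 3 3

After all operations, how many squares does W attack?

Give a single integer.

Op 1: place BQ@(1,3)
Op 2: remove (1,3)
Op 3: place WN@(2,0)
Op 4: remove (2,0)
Op 5: place BK@(3,3)
Op 6: place WK@(0,2)
Op 7: place WN@(1,3)
Op 8: remove (3,3)
Per-piece attacks for W:
  WK@(0,2): attacks (0,3) (0,1) (1,2) (1,3) (1,1)
  WN@(1,3): attacks (3,4) (2,1) (3,2) (0,1)
Union (8 distinct): (0,1) (0,3) (1,1) (1,2) (1,3) (2,1) (3,2) (3,4)

Answer: 8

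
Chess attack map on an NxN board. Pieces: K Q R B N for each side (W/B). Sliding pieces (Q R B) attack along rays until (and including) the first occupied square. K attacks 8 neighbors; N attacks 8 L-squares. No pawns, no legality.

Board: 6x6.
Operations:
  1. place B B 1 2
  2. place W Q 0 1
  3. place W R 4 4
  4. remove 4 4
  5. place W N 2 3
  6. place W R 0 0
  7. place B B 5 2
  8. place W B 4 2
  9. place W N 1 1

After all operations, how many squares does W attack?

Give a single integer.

Op 1: place BB@(1,2)
Op 2: place WQ@(0,1)
Op 3: place WR@(4,4)
Op 4: remove (4,4)
Op 5: place WN@(2,3)
Op 6: place WR@(0,0)
Op 7: place BB@(5,2)
Op 8: place WB@(4,2)
Op 9: place WN@(1,1)
Per-piece attacks for W:
  WR@(0,0): attacks (0,1) (1,0) (2,0) (3,0) (4,0) (5,0) [ray(0,1) blocked at (0,1)]
  WQ@(0,1): attacks (0,2) (0,3) (0,4) (0,5) (0,0) (1,1) (1,2) (1,0) [ray(0,-1) blocked at (0,0); ray(1,0) blocked at (1,1); ray(1,1) blocked at (1,2)]
  WN@(1,1): attacks (2,3) (3,2) (0,3) (3,0)
  WN@(2,3): attacks (3,5) (4,4) (1,5) (0,4) (3,1) (4,2) (1,1) (0,2)
  WB@(4,2): attacks (5,3) (5,1) (3,3) (2,4) (1,5) (3,1) (2,0)
Union (24 distinct): (0,0) (0,1) (0,2) (0,3) (0,4) (0,5) (1,0) (1,1) (1,2) (1,5) (2,0) (2,3) (2,4) (3,0) (3,1) (3,2) (3,3) (3,5) (4,0) (4,2) (4,4) (5,0) (5,1) (5,3)

Answer: 24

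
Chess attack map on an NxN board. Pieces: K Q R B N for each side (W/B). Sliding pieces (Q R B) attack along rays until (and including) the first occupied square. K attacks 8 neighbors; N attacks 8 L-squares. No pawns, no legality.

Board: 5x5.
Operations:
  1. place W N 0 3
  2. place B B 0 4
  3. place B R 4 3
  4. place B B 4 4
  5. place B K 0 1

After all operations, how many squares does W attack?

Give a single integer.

Answer: 3

Derivation:
Op 1: place WN@(0,3)
Op 2: place BB@(0,4)
Op 3: place BR@(4,3)
Op 4: place BB@(4,4)
Op 5: place BK@(0,1)
Per-piece attacks for W:
  WN@(0,3): attacks (2,4) (1,1) (2,2)
Union (3 distinct): (1,1) (2,2) (2,4)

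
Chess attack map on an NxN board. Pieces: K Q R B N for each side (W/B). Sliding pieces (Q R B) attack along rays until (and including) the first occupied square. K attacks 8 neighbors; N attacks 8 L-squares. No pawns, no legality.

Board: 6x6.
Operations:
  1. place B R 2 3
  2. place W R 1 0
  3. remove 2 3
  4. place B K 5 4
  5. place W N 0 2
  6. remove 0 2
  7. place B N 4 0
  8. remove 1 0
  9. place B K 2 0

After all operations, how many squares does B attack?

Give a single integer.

Answer: 12

Derivation:
Op 1: place BR@(2,3)
Op 2: place WR@(1,0)
Op 3: remove (2,3)
Op 4: place BK@(5,4)
Op 5: place WN@(0,2)
Op 6: remove (0,2)
Op 7: place BN@(4,0)
Op 8: remove (1,0)
Op 9: place BK@(2,0)
Per-piece attacks for B:
  BK@(2,0): attacks (2,1) (3,0) (1,0) (3,1) (1,1)
  BN@(4,0): attacks (5,2) (3,2) (2,1)
  BK@(5,4): attacks (5,5) (5,3) (4,4) (4,5) (4,3)
Union (12 distinct): (1,0) (1,1) (2,1) (3,0) (3,1) (3,2) (4,3) (4,4) (4,5) (5,2) (5,3) (5,5)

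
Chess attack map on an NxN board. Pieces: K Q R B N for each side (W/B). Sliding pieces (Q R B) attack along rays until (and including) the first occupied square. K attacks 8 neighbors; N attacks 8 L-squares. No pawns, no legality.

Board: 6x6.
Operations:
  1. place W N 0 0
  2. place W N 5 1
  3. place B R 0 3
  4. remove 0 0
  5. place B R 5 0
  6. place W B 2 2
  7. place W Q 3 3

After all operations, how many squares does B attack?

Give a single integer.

Op 1: place WN@(0,0)
Op 2: place WN@(5,1)
Op 3: place BR@(0,3)
Op 4: remove (0,0)
Op 5: place BR@(5,0)
Op 6: place WB@(2,2)
Op 7: place WQ@(3,3)
Per-piece attacks for B:
  BR@(0,3): attacks (0,4) (0,5) (0,2) (0,1) (0,0) (1,3) (2,3) (3,3) [ray(1,0) blocked at (3,3)]
  BR@(5,0): attacks (5,1) (4,0) (3,0) (2,0) (1,0) (0,0) [ray(0,1) blocked at (5,1)]
Union (13 distinct): (0,0) (0,1) (0,2) (0,4) (0,5) (1,0) (1,3) (2,0) (2,3) (3,0) (3,3) (4,0) (5,1)

Answer: 13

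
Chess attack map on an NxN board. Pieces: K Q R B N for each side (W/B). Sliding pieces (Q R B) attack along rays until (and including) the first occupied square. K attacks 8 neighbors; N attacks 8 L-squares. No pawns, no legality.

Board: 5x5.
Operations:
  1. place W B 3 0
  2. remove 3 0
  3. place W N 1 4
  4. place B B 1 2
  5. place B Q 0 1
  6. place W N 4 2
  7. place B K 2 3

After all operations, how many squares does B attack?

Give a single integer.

Answer: 20

Derivation:
Op 1: place WB@(3,0)
Op 2: remove (3,0)
Op 3: place WN@(1,4)
Op 4: place BB@(1,2)
Op 5: place BQ@(0,1)
Op 6: place WN@(4,2)
Op 7: place BK@(2,3)
Per-piece attacks for B:
  BQ@(0,1): attacks (0,2) (0,3) (0,4) (0,0) (1,1) (2,1) (3,1) (4,1) (1,2) (1,0) [ray(1,1) blocked at (1,2)]
  BB@(1,2): attacks (2,3) (2,1) (3,0) (0,3) (0,1) [ray(1,1) blocked at (2,3); ray(-1,-1) blocked at (0,1)]
  BK@(2,3): attacks (2,4) (2,2) (3,3) (1,3) (3,4) (3,2) (1,4) (1,2)
Union (20 distinct): (0,0) (0,1) (0,2) (0,3) (0,4) (1,0) (1,1) (1,2) (1,3) (1,4) (2,1) (2,2) (2,3) (2,4) (3,0) (3,1) (3,2) (3,3) (3,4) (4,1)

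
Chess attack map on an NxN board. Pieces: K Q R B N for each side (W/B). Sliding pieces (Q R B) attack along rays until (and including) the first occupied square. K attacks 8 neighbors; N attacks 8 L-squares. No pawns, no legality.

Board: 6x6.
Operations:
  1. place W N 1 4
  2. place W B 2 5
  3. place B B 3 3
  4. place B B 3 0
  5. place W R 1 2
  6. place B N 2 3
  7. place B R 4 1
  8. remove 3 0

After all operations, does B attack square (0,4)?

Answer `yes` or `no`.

Op 1: place WN@(1,4)
Op 2: place WB@(2,5)
Op 3: place BB@(3,3)
Op 4: place BB@(3,0)
Op 5: place WR@(1,2)
Op 6: place BN@(2,3)
Op 7: place BR@(4,1)
Op 8: remove (3,0)
Per-piece attacks for B:
  BN@(2,3): attacks (3,5) (4,4) (1,5) (0,4) (3,1) (4,2) (1,1) (0,2)
  BB@(3,3): attacks (4,4) (5,5) (4,2) (5,1) (2,4) (1,5) (2,2) (1,1) (0,0)
  BR@(4,1): attacks (4,2) (4,3) (4,4) (4,5) (4,0) (5,1) (3,1) (2,1) (1,1) (0,1)
B attacks (0,4): yes

Answer: yes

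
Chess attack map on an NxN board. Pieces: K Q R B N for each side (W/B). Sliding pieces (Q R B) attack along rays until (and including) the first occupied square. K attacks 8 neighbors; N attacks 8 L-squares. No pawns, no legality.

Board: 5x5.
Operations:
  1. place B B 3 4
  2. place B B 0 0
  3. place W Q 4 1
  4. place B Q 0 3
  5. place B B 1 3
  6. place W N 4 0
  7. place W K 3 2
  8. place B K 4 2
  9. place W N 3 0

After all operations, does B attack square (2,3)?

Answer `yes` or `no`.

Op 1: place BB@(3,4)
Op 2: place BB@(0,0)
Op 3: place WQ@(4,1)
Op 4: place BQ@(0,3)
Op 5: place BB@(1,3)
Op 6: place WN@(4,0)
Op 7: place WK@(3,2)
Op 8: place BK@(4,2)
Op 9: place WN@(3,0)
Per-piece attacks for B:
  BB@(0,0): attacks (1,1) (2,2) (3,3) (4,4)
  BQ@(0,3): attacks (0,4) (0,2) (0,1) (0,0) (1,3) (1,4) (1,2) (2,1) (3,0) [ray(0,-1) blocked at (0,0); ray(1,0) blocked at (1,3); ray(1,-1) blocked at (3,0)]
  BB@(1,3): attacks (2,4) (2,2) (3,1) (4,0) (0,4) (0,2) [ray(1,-1) blocked at (4,0)]
  BB@(3,4): attacks (4,3) (2,3) (1,2) (0,1)
  BK@(4,2): attacks (4,3) (4,1) (3,2) (3,3) (3,1)
B attacks (2,3): yes

Answer: yes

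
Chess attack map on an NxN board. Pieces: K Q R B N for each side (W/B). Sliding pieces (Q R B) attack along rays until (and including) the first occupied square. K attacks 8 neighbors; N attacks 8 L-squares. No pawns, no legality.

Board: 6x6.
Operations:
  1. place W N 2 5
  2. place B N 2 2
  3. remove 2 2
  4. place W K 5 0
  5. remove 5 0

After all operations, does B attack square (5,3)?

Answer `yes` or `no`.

Op 1: place WN@(2,5)
Op 2: place BN@(2,2)
Op 3: remove (2,2)
Op 4: place WK@(5,0)
Op 5: remove (5,0)
Per-piece attacks for B:
B attacks (5,3): no

Answer: no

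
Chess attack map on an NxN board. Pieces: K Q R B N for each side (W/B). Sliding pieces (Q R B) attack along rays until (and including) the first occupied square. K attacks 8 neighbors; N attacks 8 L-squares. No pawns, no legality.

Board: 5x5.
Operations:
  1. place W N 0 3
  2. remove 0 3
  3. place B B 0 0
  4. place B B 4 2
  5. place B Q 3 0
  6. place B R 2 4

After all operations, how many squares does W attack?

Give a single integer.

Answer: 0

Derivation:
Op 1: place WN@(0,3)
Op 2: remove (0,3)
Op 3: place BB@(0,0)
Op 4: place BB@(4,2)
Op 5: place BQ@(3,0)
Op 6: place BR@(2,4)
Per-piece attacks for W:
Union (0 distinct): (none)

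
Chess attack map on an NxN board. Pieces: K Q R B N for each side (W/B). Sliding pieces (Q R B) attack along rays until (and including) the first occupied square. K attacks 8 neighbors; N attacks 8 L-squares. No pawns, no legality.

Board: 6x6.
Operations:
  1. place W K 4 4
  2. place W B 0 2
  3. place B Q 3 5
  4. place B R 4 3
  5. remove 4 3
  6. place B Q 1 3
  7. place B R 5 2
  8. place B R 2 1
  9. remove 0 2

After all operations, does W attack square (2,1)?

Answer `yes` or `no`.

Op 1: place WK@(4,4)
Op 2: place WB@(0,2)
Op 3: place BQ@(3,5)
Op 4: place BR@(4,3)
Op 5: remove (4,3)
Op 6: place BQ@(1,3)
Op 7: place BR@(5,2)
Op 8: place BR@(2,1)
Op 9: remove (0,2)
Per-piece attacks for W:
  WK@(4,4): attacks (4,5) (4,3) (5,4) (3,4) (5,5) (5,3) (3,5) (3,3)
W attacks (2,1): no

Answer: no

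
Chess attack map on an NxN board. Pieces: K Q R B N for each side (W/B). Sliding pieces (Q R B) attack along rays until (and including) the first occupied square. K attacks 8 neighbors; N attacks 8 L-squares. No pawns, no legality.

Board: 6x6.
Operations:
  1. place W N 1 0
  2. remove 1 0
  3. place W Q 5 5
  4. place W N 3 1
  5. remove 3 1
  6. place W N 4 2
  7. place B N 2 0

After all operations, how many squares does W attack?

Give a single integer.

Op 1: place WN@(1,0)
Op 2: remove (1,0)
Op 3: place WQ@(5,5)
Op 4: place WN@(3,1)
Op 5: remove (3,1)
Op 6: place WN@(4,2)
Op 7: place BN@(2,0)
Per-piece attacks for W:
  WN@(4,2): attacks (5,4) (3,4) (2,3) (5,0) (3,0) (2,1)
  WQ@(5,5): attacks (5,4) (5,3) (5,2) (5,1) (5,0) (4,5) (3,5) (2,5) (1,5) (0,5) (4,4) (3,3) (2,2) (1,1) (0,0)
Union (19 distinct): (0,0) (0,5) (1,1) (1,5) (2,1) (2,2) (2,3) (2,5) (3,0) (3,3) (3,4) (3,5) (4,4) (4,5) (5,0) (5,1) (5,2) (5,3) (5,4)

Answer: 19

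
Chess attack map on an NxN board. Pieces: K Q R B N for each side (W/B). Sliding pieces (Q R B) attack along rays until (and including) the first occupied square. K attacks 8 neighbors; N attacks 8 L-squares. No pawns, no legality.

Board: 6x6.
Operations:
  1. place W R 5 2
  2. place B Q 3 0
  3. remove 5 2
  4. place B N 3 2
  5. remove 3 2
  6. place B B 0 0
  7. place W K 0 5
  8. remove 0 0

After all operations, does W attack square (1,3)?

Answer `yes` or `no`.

Op 1: place WR@(5,2)
Op 2: place BQ@(3,0)
Op 3: remove (5,2)
Op 4: place BN@(3,2)
Op 5: remove (3,2)
Op 6: place BB@(0,0)
Op 7: place WK@(0,5)
Op 8: remove (0,0)
Per-piece attacks for W:
  WK@(0,5): attacks (0,4) (1,5) (1,4)
W attacks (1,3): no

Answer: no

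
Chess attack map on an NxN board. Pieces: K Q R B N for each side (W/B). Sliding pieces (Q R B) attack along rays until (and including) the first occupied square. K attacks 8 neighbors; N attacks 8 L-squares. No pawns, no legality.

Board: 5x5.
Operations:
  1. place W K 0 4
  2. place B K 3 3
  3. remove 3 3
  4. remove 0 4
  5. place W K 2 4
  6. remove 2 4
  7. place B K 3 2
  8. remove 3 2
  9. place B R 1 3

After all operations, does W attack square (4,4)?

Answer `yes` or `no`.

Op 1: place WK@(0,4)
Op 2: place BK@(3,3)
Op 3: remove (3,3)
Op 4: remove (0,4)
Op 5: place WK@(2,4)
Op 6: remove (2,4)
Op 7: place BK@(3,2)
Op 8: remove (3,2)
Op 9: place BR@(1,3)
Per-piece attacks for W:
W attacks (4,4): no

Answer: no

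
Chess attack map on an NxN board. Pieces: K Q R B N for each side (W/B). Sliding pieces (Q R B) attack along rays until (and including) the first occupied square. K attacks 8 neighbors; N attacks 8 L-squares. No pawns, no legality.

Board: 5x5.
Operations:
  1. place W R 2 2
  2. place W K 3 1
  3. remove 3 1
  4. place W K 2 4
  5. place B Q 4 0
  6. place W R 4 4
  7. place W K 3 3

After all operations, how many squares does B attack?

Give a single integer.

Op 1: place WR@(2,2)
Op 2: place WK@(3,1)
Op 3: remove (3,1)
Op 4: place WK@(2,4)
Op 5: place BQ@(4,0)
Op 6: place WR@(4,4)
Op 7: place WK@(3,3)
Per-piece attacks for B:
  BQ@(4,0): attacks (4,1) (4,2) (4,3) (4,4) (3,0) (2,0) (1,0) (0,0) (3,1) (2,2) [ray(0,1) blocked at (4,4); ray(-1,1) blocked at (2,2)]
Union (10 distinct): (0,0) (1,0) (2,0) (2,2) (3,0) (3,1) (4,1) (4,2) (4,3) (4,4)

Answer: 10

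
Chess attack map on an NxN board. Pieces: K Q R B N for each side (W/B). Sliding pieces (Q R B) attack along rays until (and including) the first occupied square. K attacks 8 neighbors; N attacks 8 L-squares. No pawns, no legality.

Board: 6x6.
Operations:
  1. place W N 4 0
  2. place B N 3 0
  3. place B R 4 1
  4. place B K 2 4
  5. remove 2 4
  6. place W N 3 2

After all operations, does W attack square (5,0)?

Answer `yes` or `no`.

Op 1: place WN@(4,0)
Op 2: place BN@(3,0)
Op 3: place BR@(4,1)
Op 4: place BK@(2,4)
Op 5: remove (2,4)
Op 6: place WN@(3,2)
Per-piece attacks for W:
  WN@(3,2): attacks (4,4) (5,3) (2,4) (1,3) (4,0) (5,1) (2,0) (1,1)
  WN@(4,0): attacks (5,2) (3,2) (2,1)
W attacks (5,0): no

Answer: no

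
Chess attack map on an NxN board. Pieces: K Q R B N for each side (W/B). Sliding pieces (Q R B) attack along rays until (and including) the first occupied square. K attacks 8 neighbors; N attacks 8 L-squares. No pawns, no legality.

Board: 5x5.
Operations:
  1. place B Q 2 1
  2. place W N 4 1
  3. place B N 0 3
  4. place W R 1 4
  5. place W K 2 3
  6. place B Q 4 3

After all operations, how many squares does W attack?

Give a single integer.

Answer: 13

Derivation:
Op 1: place BQ@(2,1)
Op 2: place WN@(4,1)
Op 3: place BN@(0,3)
Op 4: place WR@(1,4)
Op 5: place WK@(2,3)
Op 6: place BQ@(4,3)
Per-piece attacks for W:
  WR@(1,4): attacks (1,3) (1,2) (1,1) (1,0) (2,4) (3,4) (4,4) (0,4)
  WK@(2,3): attacks (2,4) (2,2) (3,3) (1,3) (3,4) (3,2) (1,4) (1,2)
  WN@(4,1): attacks (3,3) (2,2) (2,0)
Union (13 distinct): (0,4) (1,0) (1,1) (1,2) (1,3) (1,4) (2,0) (2,2) (2,4) (3,2) (3,3) (3,4) (4,4)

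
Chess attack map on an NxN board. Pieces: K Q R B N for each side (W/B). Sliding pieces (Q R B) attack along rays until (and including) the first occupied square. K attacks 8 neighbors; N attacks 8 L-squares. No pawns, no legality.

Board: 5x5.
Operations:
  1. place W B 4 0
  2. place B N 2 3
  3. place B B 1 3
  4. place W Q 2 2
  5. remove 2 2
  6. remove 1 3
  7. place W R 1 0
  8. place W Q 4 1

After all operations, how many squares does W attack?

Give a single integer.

Answer: 18

Derivation:
Op 1: place WB@(4,0)
Op 2: place BN@(2,3)
Op 3: place BB@(1,3)
Op 4: place WQ@(2,2)
Op 5: remove (2,2)
Op 6: remove (1,3)
Op 7: place WR@(1,0)
Op 8: place WQ@(4,1)
Per-piece attacks for W:
  WR@(1,0): attacks (1,1) (1,2) (1,3) (1,4) (2,0) (3,0) (4,0) (0,0) [ray(1,0) blocked at (4,0)]
  WB@(4,0): attacks (3,1) (2,2) (1,3) (0,4)
  WQ@(4,1): attacks (4,2) (4,3) (4,4) (4,0) (3,1) (2,1) (1,1) (0,1) (3,2) (2,3) (3,0) [ray(0,-1) blocked at (4,0); ray(-1,1) blocked at (2,3)]
Union (18 distinct): (0,0) (0,1) (0,4) (1,1) (1,2) (1,3) (1,4) (2,0) (2,1) (2,2) (2,3) (3,0) (3,1) (3,2) (4,0) (4,2) (4,3) (4,4)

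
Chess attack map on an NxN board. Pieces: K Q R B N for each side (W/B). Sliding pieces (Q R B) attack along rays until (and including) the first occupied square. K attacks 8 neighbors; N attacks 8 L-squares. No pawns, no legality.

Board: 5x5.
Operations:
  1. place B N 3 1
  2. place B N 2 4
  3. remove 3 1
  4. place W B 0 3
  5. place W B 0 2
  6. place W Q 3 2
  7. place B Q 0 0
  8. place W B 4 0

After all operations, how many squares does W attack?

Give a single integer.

Answer: 19

Derivation:
Op 1: place BN@(3,1)
Op 2: place BN@(2,4)
Op 3: remove (3,1)
Op 4: place WB@(0,3)
Op 5: place WB@(0,2)
Op 6: place WQ@(3,2)
Op 7: place BQ@(0,0)
Op 8: place WB@(4,0)
Per-piece attacks for W:
  WB@(0,2): attacks (1,3) (2,4) (1,1) (2,0) [ray(1,1) blocked at (2,4)]
  WB@(0,3): attacks (1,4) (1,2) (2,1) (3,0)
  WQ@(3,2): attacks (3,3) (3,4) (3,1) (3,0) (4,2) (2,2) (1,2) (0,2) (4,3) (4,1) (2,3) (1,4) (2,1) (1,0) [ray(-1,0) blocked at (0,2)]
  WB@(4,0): attacks (3,1) (2,2) (1,3) (0,4)
Union (19 distinct): (0,2) (0,4) (1,0) (1,1) (1,2) (1,3) (1,4) (2,0) (2,1) (2,2) (2,3) (2,4) (3,0) (3,1) (3,3) (3,4) (4,1) (4,2) (4,3)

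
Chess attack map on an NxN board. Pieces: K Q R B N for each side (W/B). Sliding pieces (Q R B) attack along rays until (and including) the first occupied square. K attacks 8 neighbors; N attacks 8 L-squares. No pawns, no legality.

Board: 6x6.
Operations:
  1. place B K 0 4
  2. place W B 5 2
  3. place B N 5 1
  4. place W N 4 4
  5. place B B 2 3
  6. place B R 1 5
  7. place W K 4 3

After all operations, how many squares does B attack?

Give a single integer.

Answer: 19

Derivation:
Op 1: place BK@(0,4)
Op 2: place WB@(5,2)
Op 3: place BN@(5,1)
Op 4: place WN@(4,4)
Op 5: place BB@(2,3)
Op 6: place BR@(1,5)
Op 7: place WK@(4,3)
Per-piece attacks for B:
  BK@(0,4): attacks (0,5) (0,3) (1,4) (1,5) (1,3)
  BR@(1,5): attacks (1,4) (1,3) (1,2) (1,1) (1,0) (2,5) (3,5) (4,5) (5,5) (0,5)
  BB@(2,3): attacks (3,4) (4,5) (3,2) (4,1) (5,0) (1,4) (0,5) (1,2) (0,1)
  BN@(5,1): attacks (4,3) (3,2) (3,0)
Union (19 distinct): (0,1) (0,3) (0,5) (1,0) (1,1) (1,2) (1,3) (1,4) (1,5) (2,5) (3,0) (3,2) (3,4) (3,5) (4,1) (4,3) (4,5) (5,0) (5,5)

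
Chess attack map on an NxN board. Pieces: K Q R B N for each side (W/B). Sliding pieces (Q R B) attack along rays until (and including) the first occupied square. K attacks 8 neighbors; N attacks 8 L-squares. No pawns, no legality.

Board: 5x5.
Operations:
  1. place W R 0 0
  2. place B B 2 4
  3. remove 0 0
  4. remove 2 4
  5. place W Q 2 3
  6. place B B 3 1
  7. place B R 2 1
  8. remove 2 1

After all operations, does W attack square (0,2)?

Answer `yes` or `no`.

Answer: no

Derivation:
Op 1: place WR@(0,0)
Op 2: place BB@(2,4)
Op 3: remove (0,0)
Op 4: remove (2,4)
Op 5: place WQ@(2,3)
Op 6: place BB@(3,1)
Op 7: place BR@(2,1)
Op 8: remove (2,1)
Per-piece attacks for W:
  WQ@(2,3): attacks (2,4) (2,2) (2,1) (2,0) (3,3) (4,3) (1,3) (0,3) (3,4) (3,2) (4,1) (1,4) (1,2) (0,1)
W attacks (0,2): no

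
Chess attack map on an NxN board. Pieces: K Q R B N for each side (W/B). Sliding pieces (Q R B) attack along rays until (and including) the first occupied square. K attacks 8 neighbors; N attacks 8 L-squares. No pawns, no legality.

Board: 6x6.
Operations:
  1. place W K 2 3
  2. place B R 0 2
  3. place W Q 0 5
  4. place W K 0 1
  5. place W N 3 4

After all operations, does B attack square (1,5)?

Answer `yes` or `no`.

Answer: no

Derivation:
Op 1: place WK@(2,3)
Op 2: place BR@(0,2)
Op 3: place WQ@(0,5)
Op 4: place WK@(0,1)
Op 5: place WN@(3,4)
Per-piece attacks for B:
  BR@(0,2): attacks (0,3) (0,4) (0,5) (0,1) (1,2) (2,2) (3,2) (4,2) (5,2) [ray(0,1) blocked at (0,5); ray(0,-1) blocked at (0,1)]
B attacks (1,5): no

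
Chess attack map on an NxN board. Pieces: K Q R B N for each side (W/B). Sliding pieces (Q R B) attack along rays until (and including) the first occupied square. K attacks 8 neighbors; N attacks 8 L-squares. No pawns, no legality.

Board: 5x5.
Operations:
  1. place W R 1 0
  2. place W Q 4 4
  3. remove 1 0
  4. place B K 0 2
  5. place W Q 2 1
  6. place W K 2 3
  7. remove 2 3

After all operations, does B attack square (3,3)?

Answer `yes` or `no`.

Op 1: place WR@(1,0)
Op 2: place WQ@(4,4)
Op 3: remove (1,0)
Op 4: place BK@(0,2)
Op 5: place WQ@(2,1)
Op 6: place WK@(2,3)
Op 7: remove (2,3)
Per-piece attacks for B:
  BK@(0,2): attacks (0,3) (0,1) (1,2) (1,3) (1,1)
B attacks (3,3): no

Answer: no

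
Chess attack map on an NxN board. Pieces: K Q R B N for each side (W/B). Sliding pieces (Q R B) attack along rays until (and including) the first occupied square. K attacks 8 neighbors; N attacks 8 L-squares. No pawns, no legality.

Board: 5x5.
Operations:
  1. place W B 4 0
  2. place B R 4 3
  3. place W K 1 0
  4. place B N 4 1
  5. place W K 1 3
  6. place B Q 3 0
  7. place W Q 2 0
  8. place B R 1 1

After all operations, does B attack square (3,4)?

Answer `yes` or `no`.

Op 1: place WB@(4,0)
Op 2: place BR@(4,3)
Op 3: place WK@(1,0)
Op 4: place BN@(4,1)
Op 5: place WK@(1,3)
Op 6: place BQ@(3,0)
Op 7: place WQ@(2,0)
Op 8: place BR@(1,1)
Per-piece attacks for B:
  BR@(1,1): attacks (1,2) (1,3) (1,0) (2,1) (3,1) (4,1) (0,1) [ray(0,1) blocked at (1,3); ray(0,-1) blocked at (1,0); ray(1,0) blocked at (4,1)]
  BQ@(3,0): attacks (3,1) (3,2) (3,3) (3,4) (4,0) (2,0) (4,1) (2,1) (1,2) (0,3) [ray(1,0) blocked at (4,0); ray(-1,0) blocked at (2,0); ray(1,1) blocked at (4,1)]
  BN@(4,1): attacks (3,3) (2,2) (2,0)
  BR@(4,3): attacks (4,4) (4,2) (4,1) (3,3) (2,3) (1,3) [ray(0,-1) blocked at (4,1); ray(-1,0) blocked at (1,3)]
B attacks (3,4): yes

Answer: yes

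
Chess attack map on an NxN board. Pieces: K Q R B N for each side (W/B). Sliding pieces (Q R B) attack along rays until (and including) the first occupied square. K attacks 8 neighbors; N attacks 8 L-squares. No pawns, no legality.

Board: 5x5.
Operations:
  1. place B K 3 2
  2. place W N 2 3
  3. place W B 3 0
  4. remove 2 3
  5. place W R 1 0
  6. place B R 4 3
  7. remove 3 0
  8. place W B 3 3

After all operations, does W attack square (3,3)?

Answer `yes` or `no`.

Answer: no

Derivation:
Op 1: place BK@(3,2)
Op 2: place WN@(2,3)
Op 3: place WB@(3,0)
Op 4: remove (2,3)
Op 5: place WR@(1,0)
Op 6: place BR@(4,3)
Op 7: remove (3,0)
Op 8: place WB@(3,3)
Per-piece attacks for W:
  WR@(1,0): attacks (1,1) (1,2) (1,3) (1,4) (2,0) (3,0) (4,0) (0,0)
  WB@(3,3): attacks (4,4) (4,2) (2,4) (2,2) (1,1) (0,0)
W attacks (3,3): no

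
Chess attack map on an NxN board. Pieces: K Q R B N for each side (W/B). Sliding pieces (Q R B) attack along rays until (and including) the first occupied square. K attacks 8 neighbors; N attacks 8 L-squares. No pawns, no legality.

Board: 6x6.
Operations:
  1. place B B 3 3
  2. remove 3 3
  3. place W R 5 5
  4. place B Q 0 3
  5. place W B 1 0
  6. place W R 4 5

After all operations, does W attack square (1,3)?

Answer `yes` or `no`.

Op 1: place BB@(3,3)
Op 2: remove (3,3)
Op 3: place WR@(5,5)
Op 4: place BQ@(0,3)
Op 5: place WB@(1,0)
Op 6: place WR@(4,5)
Per-piece attacks for W:
  WB@(1,0): attacks (2,1) (3,2) (4,3) (5,4) (0,1)
  WR@(4,5): attacks (4,4) (4,3) (4,2) (4,1) (4,0) (5,5) (3,5) (2,5) (1,5) (0,5) [ray(1,0) blocked at (5,5)]
  WR@(5,5): attacks (5,4) (5,3) (5,2) (5,1) (5,0) (4,5) [ray(-1,0) blocked at (4,5)]
W attacks (1,3): no

Answer: no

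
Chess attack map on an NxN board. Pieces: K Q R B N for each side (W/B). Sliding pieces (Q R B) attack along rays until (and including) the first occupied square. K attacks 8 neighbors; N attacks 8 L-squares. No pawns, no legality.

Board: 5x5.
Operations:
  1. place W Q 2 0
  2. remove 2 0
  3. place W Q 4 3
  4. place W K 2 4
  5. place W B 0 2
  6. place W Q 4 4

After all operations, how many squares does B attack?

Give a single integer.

Op 1: place WQ@(2,0)
Op 2: remove (2,0)
Op 3: place WQ@(4,3)
Op 4: place WK@(2,4)
Op 5: place WB@(0,2)
Op 6: place WQ@(4,4)
Per-piece attacks for B:
Union (0 distinct): (none)

Answer: 0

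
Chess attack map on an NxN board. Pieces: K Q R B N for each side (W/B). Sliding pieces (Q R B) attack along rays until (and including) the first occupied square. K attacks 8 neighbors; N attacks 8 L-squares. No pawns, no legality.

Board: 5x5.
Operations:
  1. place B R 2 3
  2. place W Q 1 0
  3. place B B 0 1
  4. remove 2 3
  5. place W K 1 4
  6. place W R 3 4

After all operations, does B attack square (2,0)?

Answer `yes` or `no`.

Answer: no

Derivation:
Op 1: place BR@(2,3)
Op 2: place WQ@(1,0)
Op 3: place BB@(0,1)
Op 4: remove (2,3)
Op 5: place WK@(1,4)
Op 6: place WR@(3,4)
Per-piece attacks for B:
  BB@(0,1): attacks (1,2) (2,3) (3,4) (1,0) [ray(1,1) blocked at (3,4); ray(1,-1) blocked at (1,0)]
B attacks (2,0): no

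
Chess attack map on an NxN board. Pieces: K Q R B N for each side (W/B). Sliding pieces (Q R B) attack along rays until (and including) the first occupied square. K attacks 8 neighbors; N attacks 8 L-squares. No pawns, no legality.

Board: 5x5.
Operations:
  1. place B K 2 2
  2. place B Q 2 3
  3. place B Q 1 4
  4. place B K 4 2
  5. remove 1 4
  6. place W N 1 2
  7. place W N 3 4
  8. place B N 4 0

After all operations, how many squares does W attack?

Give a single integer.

Op 1: place BK@(2,2)
Op 2: place BQ@(2,3)
Op 3: place BQ@(1,4)
Op 4: place BK@(4,2)
Op 5: remove (1,4)
Op 6: place WN@(1,2)
Op 7: place WN@(3,4)
Op 8: place BN@(4,0)
Per-piece attacks for W:
  WN@(1,2): attacks (2,4) (3,3) (0,4) (2,0) (3,1) (0,0)
  WN@(3,4): attacks (4,2) (2,2) (1,3)
Union (9 distinct): (0,0) (0,4) (1,3) (2,0) (2,2) (2,4) (3,1) (3,3) (4,2)

Answer: 9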